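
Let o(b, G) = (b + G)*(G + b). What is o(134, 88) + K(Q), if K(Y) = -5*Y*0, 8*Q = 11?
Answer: 49284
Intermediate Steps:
Q = 11/8 (Q = (⅛)*11 = 11/8 ≈ 1.3750)
o(b, G) = (G + b)² (o(b, G) = (G + b)*(G + b) = (G + b)²)
K(Y) = 0
o(134, 88) + K(Q) = (88 + 134)² + 0 = 222² + 0 = 49284 + 0 = 49284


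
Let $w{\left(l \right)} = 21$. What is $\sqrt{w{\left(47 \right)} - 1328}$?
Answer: $i \sqrt{1307} \approx 36.152 i$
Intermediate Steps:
$\sqrt{w{\left(47 \right)} - 1328} = \sqrt{21 - 1328} = \sqrt{-1307} = i \sqrt{1307}$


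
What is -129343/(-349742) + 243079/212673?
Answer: 112522699457/74380680366 ≈ 1.5128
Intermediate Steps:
-129343/(-349742) + 243079/212673 = -129343*(-1/349742) + 243079*(1/212673) = 129343/349742 + 243079/212673 = 112522699457/74380680366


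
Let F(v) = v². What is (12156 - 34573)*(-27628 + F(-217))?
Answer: -436257237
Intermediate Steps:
(12156 - 34573)*(-27628 + F(-217)) = (12156 - 34573)*(-27628 + (-217)²) = -22417*(-27628 + 47089) = -22417*19461 = -436257237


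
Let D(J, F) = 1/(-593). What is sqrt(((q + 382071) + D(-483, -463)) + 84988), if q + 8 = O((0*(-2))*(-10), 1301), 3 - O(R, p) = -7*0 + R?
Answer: 3*sqrt(18248785717)/593 ≈ 683.41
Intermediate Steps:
O(R, p) = 3 - R (O(R, p) = 3 - (-7*0 + R) = 3 - (0 + R) = 3 - R)
q = -5 (q = -8 + (3 - 0*(-2)*(-10)) = -8 + (3 - 0*(-10)) = -8 + (3 - 1*0) = -8 + (3 + 0) = -8 + 3 = -5)
D(J, F) = -1/593
sqrt(((q + 382071) + D(-483, -463)) + 84988) = sqrt(((-5 + 382071) - 1/593) + 84988) = sqrt((382066 - 1/593) + 84988) = sqrt(226565137/593 + 84988) = sqrt(276963021/593) = 3*sqrt(18248785717)/593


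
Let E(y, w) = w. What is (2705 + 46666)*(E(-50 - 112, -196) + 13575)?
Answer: 660534609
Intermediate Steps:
(2705 + 46666)*(E(-50 - 112, -196) + 13575) = (2705 + 46666)*(-196 + 13575) = 49371*13379 = 660534609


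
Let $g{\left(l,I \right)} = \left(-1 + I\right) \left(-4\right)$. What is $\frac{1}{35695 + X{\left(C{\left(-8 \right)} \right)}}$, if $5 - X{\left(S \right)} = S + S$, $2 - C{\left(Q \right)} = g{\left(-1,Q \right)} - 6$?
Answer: $\frac{1}{35756} \approx 2.7967 \cdot 10^{-5}$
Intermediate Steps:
$g{\left(l,I \right)} = 4 - 4 I$
$C{\left(Q \right)} = 4 + 4 Q$ ($C{\left(Q \right)} = 2 - \left(\left(4 - 4 Q\right) - 6\right) = 2 - \left(-2 - 4 Q\right) = 2 + \left(2 + 4 Q\right) = 4 + 4 Q$)
$X{\left(S \right)} = 5 - 2 S$ ($X{\left(S \right)} = 5 - \left(S + S\right) = 5 - 2 S$)
$\frac{1}{35695 + X{\left(C{\left(-8 \right)} \right)}} = \frac{1}{35695 - \left(-5 + 2 \left(4 + 4 \left(-8\right)\right)\right)} = \frac{1}{35695 - \left(-5 + 2 \left(4 - 32\right)\right)} = \frac{1}{35695 + \left(5 - -56\right)} = \frac{1}{35695 + \left(5 + 56\right)} = \frac{1}{35695 + 61} = \frac{1}{35756}$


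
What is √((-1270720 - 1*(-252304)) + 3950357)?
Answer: √2931941 ≈ 1712.3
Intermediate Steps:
√((-1270720 - 1*(-252304)) + 3950357) = √((-1270720 + 252304) + 3950357) = √(-1018416 + 3950357) = √2931941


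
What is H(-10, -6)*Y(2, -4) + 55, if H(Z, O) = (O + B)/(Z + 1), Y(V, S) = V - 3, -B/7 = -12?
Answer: 191/3 ≈ 63.667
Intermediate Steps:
B = 84 (B = -7*(-12) = 84)
Y(V, S) = -3 + V
H(Z, O) = (84 + O)/(1 + Z) (H(Z, O) = (O + 84)/(Z + 1) = (84 + O)/(1 + Z))
H(-10, -6)*Y(2, -4) + 55 = ((84 - 6)/(1 - 10))*(-3 + 2) + 55 = (78/(-9))*(-1) + 55 = -⅑*78*(-1) + 55 = -26/3*(-1) + 55 = 26/3 + 55 = 191/3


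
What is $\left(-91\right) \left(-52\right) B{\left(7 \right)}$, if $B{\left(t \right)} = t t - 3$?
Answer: $217672$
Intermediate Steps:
$B{\left(t \right)} = -3 + t^{2}$ ($B{\left(t \right)} = t^{2} - 3 = -3 + t^{2}$)
$\left(-91\right) \left(-52\right) B{\left(7 \right)} = \left(-91\right) \left(-52\right) \left(-3 + 7^{2}\right) = 4732 \left(-3 + 49\right) = 4732 \cdot 46 = 217672$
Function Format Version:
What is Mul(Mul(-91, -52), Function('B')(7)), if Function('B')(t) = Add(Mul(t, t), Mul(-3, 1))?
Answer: 217672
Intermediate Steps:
Function('B')(t) = Add(-3, Pow(t, 2)) (Function('B')(t) = Add(Pow(t, 2), -3) = Add(-3, Pow(t, 2)))
Mul(Mul(-91, -52), Function('B')(7)) = Mul(Mul(-91, -52), Add(-3, Pow(7, 2))) = Mul(4732, Add(-3, 49)) = Mul(4732, 46) = 217672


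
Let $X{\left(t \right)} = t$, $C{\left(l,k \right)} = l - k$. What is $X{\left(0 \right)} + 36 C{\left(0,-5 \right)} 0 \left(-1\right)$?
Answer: $0$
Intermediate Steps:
$X{\left(0 \right)} + 36 C{\left(0,-5 \right)} 0 \left(-1\right) = 0 + 36 \left(0 - -5\right) 0 \left(-1\right) = 0 + 36 \left(0 + 5\right) 0 \left(-1\right) = 0 + 36 \cdot 5 \cdot 0 \left(-1\right) = 0 + 36 \cdot 0 \left(-1\right) = 0 + 36 \cdot 0 = 0 + 0 = 0$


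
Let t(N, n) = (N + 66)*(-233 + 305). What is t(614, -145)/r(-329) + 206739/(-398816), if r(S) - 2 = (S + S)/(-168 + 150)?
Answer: 175662543807/138389152 ≈ 1269.3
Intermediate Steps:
t(N, n) = 4752 + 72*N (t(N, n) = (66 + N)*72 = 4752 + 72*N)
r(S) = 2 - S/9 (r(S) = 2 + (S + S)/(-168 + 150) = 2 + (2*S)/(-18) = 2 + (2*S)*(-1/18) = 2 - S/9)
t(614, -145)/r(-329) + 206739/(-398816) = (4752 + 72*614)/(2 - ⅑*(-329)) + 206739/(-398816) = (4752 + 44208)/(2 + 329/9) + 206739*(-1/398816) = 48960/(347/9) - 206739/398816 = 48960*(9/347) - 206739/398816 = 440640/347 - 206739/398816 = 175662543807/138389152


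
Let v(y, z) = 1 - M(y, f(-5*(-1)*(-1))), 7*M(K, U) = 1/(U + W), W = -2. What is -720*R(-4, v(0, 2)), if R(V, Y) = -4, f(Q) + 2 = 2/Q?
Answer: 2880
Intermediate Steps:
f(Q) = -2 + 2/Q
M(K, U) = 1/(7*(-2 + U)) (M(K, U) = 1/(7*(U - 2)) = 1/(7*(-2 + U)))
v(y, z) = 159/154 (v(y, z) = 1 - 1/(7*(-2 + (-2 + 2/((-5*(-1)*(-1)))))) = 1 - 1/(7*(-2 + (-2 + 2/((5*(-1)))))) = 1 - 1/(7*(-2 + (-2 + 2/(-5)))) = 1 - 1/(7*(-2 + (-2 + 2*(-⅕)))) = 1 - 1/(7*(-2 + (-2 - ⅖))) = 1 - 1/(7*(-2 - 12/5)) = 1 - 1/(7*(-22/5)) = 1 - (-5)/(7*22) = 1 - 1*(-5/154) = 1 + 5/154 = 159/154)
-720*R(-4, v(0, 2)) = -720*(-4) = 2880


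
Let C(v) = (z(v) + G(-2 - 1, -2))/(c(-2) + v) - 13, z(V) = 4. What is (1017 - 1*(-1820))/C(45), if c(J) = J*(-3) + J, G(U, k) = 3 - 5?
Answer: -139013/635 ≈ -218.92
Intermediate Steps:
G(U, k) = -2
c(J) = -2*J (c(J) = -3*J + J = -2*J)
C(v) = -13 + 2/(4 + v) (C(v) = (4 - 2)/(-2*(-2) + v) - 13 = 2/(4 + v) - 13 = -13 + 2/(4 + v))
(1017 - 1*(-1820))/C(45) = (1017 - 1*(-1820))/(((-50 - 13*45)/(4 + 45))) = (1017 + 1820)/(((-50 - 585)/49)) = 2837/(((1/49)*(-635))) = 2837/(-635/49) = 2837*(-49/635) = -139013/635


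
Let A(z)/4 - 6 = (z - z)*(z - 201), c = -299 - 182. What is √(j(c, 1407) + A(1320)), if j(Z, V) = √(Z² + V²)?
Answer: √(24 + √2211010) ≈ 38.871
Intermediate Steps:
c = -481
j(Z, V) = √(V² + Z²)
A(z) = 24 (A(z) = 24 + 4*((z - z)*(z - 201)) = 24 + 4*(0*(-201 + z)) = 24 + 4*0 = 24 + 0 = 24)
√(j(c, 1407) + A(1320)) = √(√(1407² + (-481)²) + 24) = √(√(1979649 + 231361) + 24) = √(√2211010 + 24) = √(24 + √2211010)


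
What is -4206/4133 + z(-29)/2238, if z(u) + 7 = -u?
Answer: -4661051/4624827 ≈ -1.0078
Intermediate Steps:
z(u) = -7 - u
-4206/4133 + z(-29)/2238 = -4206/4133 + (-7 - 1*(-29))/2238 = -4206*1/4133 + (-7 + 29)*(1/2238) = -4206/4133 + 22*(1/2238) = -4206/4133 + 11/1119 = -4661051/4624827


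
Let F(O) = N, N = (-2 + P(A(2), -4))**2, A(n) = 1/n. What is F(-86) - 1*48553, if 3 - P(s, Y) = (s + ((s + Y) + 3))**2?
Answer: -48552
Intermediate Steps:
P(s, Y) = 3 - (3 + Y + 2*s)**2 (P(s, Y) = 3 - (s + ((s + Y) + 3))**2 = 3 - (s + ((Y + s) + 3))**2 = 3 - (s + (3 + Y + s))**2 = 3 - (3 + Y + 2*s)**2)
N = 1 (N = (-2 + (3 - (3 - 4 + 2/2)**2))**2 = (-2 + (3 - (3 - 4 + 2*(1/2))**2))**2 = (-2 + (3 - (3 - 4 + 1)**2))**2 = (-2 + (3 - 1*0**2))**2 = (-2 + (3 - 1*0))**2 = (-2 + (3 + 0))**2 = (-2 + 3)**2 = 1**2 = 1)
F(O) = 1
F(-86) - 1*48553 = 1 - 1*48553 = 1 - 48553 = -48552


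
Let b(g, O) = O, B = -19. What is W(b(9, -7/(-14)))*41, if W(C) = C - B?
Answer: 1599/2 ≈ 799.50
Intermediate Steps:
W(C) = 19 + C (W(C) = C - 1*(-19) = C + 19 = 19 + C)
W(b(9, -7/(-14)))*41 = (19 - 7/(-14))*41 = (19 - 7*(-1/14))*41 = (19 + ½)*41 = (39/2)*41 = 1599/2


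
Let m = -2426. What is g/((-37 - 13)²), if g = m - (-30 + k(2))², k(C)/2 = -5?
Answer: -2013/1250 ≈ -1.6104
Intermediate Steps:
k(C) = -10 (k(C) = 2*(-5) = -10)
g = -4026 (g = -2426 - (-30 - 10)² = -2426 - 1*(-40)² = -2426 - 1*1600 = -2426 - 1600 = -4026)
g/((-37 - 13)²) = -4026/(-37 - 13)² = -4026/((-50)²) = -4026/2500 = -4026*1/2500 = -2013/1250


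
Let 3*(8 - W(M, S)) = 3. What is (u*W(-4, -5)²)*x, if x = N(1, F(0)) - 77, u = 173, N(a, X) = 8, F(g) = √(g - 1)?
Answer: -584913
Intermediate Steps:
W(M, S) = 7 (W(M, S) = 8 - ⅓*3 = 8 - 1 = 7)
F(g) = √(-1 + g)
x = -69 (x = 8 - 77 = -69)
(u*W(-4, -5)²)*x = (173*7²)*(-69) = (173*49)*(-69) = 8477*(-69) = -584913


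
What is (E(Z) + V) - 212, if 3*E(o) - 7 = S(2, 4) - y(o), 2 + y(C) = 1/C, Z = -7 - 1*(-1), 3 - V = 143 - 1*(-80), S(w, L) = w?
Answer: -7709/18 ≈ -428.28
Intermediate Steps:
V = -220 (V = 3 - (143 - 1*(-80)) = 3 - (143 + 80) = 3 - 1*223 = 3 - 223 = -220)
Z = -6 (Z = -7 + 1 = -6)
y(C) = -2 + 1/C
E(o) = 11/3 - 1/(3*o) (E(o) = 7/3 + (2 - (-2 + 1/o))/3 = 7/3 + (2 + (2 - 1/o))/3 = 7/3 + (4 - 1/o)/3 = 7/3 + (4/3 - 1/(3*o)) = 11/3 - 1/(3*o))
(E(Z) + V) - 212 = ((⅓)*(-1 + 11*(-6))/(-6) - 220) - 212 = ((⅓)*(-⅙)*(-1 - 66) - 220) - 212 = ((⅓)*(-⅙)*(-67) - 220) - 212 = (67/18 - 220) - 212 = -3893/18 - 212 = -7709/18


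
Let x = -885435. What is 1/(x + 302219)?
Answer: -1/583216 ≈ -1.7146e-6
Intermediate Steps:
1/(x + 302219) = 1/(-885435 + 302219) = 1/(-583216) = -1/583216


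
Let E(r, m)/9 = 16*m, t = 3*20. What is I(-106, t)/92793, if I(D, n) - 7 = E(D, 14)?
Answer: 2023/92793 ≈ 0.021801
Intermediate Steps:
t = 60
E(r, m) = 144*m (E(r, m) = 9*(16*m) = 144*m)
I(D, n) = 2023 (I(D, n) = 7 + 144*14 = 7 + 2016 = 2023)
I(-106, t)/92793 = 2023/92793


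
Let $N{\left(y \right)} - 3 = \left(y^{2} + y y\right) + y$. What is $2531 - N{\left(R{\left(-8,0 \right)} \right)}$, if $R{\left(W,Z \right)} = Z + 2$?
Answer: $2518$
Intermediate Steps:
$R{\left(W,Z \right)} = 2 + Z$
$N{\left(y \right)} = 3 + y + 2 y^{2}$ ($N{\left(y \right)} = 3 + \left(\left(y^{2} + y y\right) + y\right) = 3 + \left(\left(y^{2} + y^{2}\right) + y\right) = 3 + \left(2 y^{2} + y\right) = 3 + \left(y + 2 y^{2}\right) = 3 + y + 2 y^{2}$)
$2531 - N{\left(R{\left(-8,0 \right)} \right)} = 2531 - \left(3 + \left(2 + 0\right) + 2 \left(2 + 0\right)^{2}\right) = 2531 - \left(3 + 2 + 2 \cdot 2^{2}\right) = 2531 - \left(3 + 2 + 2 \cdot 4\right) = 2531 - \left(3 + 2 + 8\right) = 2531 - 13 = 2518$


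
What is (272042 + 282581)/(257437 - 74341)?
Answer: 554623/183096 ≈ 3.0291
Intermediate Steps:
(272042 + 282581)/(257437 - 74341) = 554623/183096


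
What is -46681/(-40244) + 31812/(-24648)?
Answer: -5402035/41330588 ≈ -0.13070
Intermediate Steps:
-46681/(-40244) + 31812/(-24648) = -46681*(-1/40244) + 31812*(-1/24648) = 46681/40244 - 2651/2054 = -5402035/41330588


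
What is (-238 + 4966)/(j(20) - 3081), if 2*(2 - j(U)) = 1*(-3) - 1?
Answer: -4728/3077 ≈ -1.5366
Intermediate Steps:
j(U) = 4 (j(U) = 2 - (1*(-3) - 1)/2 = 2 - (-3 - 1)/2 = 2 - 1/2*(-4) = 2 + 2 = 4)
(-238 + 4966)/(j(20) - 3081) = (-238 + 4966)/(4 - 3081) = 4728/(-3077) = 4728*(-1/3077) = -4728/3077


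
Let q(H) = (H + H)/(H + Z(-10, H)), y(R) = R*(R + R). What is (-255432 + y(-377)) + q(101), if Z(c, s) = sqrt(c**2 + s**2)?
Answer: 1431099/50 + 101*sqrt(10301)/50 ≈ 28827.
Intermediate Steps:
y(R) = 2*R**2 (y(R) = R*(2*R) = 2*R**2)
q(H) = 2*H/(H + sqrt(100 + H**2)) (q(H) = (H + H)/(H + sqrt((-10)**2 + H**2)) = (2*H)/(H + sqrt(100 + H**2)) = 2*H/(H + sqrt(100 + H**2)))
(-255432 + y(-377)) + q(101) = (-255432 + 2*(-377)**2) + 2*101/(101 + sqrt(100 + 101**2)) = (-255432 + 2*142129) + 2*101/(101 + sqrt(100 + 10201)) = (-255432 + 284258) + 2*101/(101 + sqrt(10301)) = 28826 + 202/(101 + sqrt(10301))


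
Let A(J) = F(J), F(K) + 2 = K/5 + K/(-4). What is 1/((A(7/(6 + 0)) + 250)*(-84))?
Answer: -10/208271 ≈ -4.8014e-5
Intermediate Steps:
F(K) = -2 - K/20 (F(K) = -2 + (K/5 + K/(-4)) = -2 + (K*(⅕) + K*(-¼)) = -2 + (K/5 - K/4) = -2 - K/20)
A(J) = -2 - J/20
1/((A(7/(6 + 0)) + 250)*(-84)) = 1/(((-2 - 7/(20*(6 + 0))) + 250)*(-84)) = 1/(((-2 - 7/(20*6)) + 250)*(-84)) = 1/(((-2 - 1/20*7/6) + 250)*(-84)) = 1/(((-2 - 7/120) + 250)*(-84)) = 1/((-247/120 + 250)*(-84)) = 1/((29753/120)*(-84)) = 1/(-208271/10) = -10/208271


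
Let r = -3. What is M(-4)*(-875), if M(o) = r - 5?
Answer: 7000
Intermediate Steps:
M(o) = -8 (M(o) = -3 - 5 = -8)
M(-4)*(-875) = -8*(-875) = 7000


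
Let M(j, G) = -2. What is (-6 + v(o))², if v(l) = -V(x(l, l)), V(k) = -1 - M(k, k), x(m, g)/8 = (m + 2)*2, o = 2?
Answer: 49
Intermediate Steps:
x(m, g) = 32 + 16*m (x(m, g) = 8*((m + 2)*2) = 8*((2 + m)*2) = 8*(4 + 2*m) = 32 + 16*m)
V(k) = 1 (V(k) = -1 - 1*(-2) = -1 + 2 = 1)
v(l) = -1 (v(l) = -1*1 = -1)
(-6 + v(o))² = (-6 - 1)² = (-7)² = 49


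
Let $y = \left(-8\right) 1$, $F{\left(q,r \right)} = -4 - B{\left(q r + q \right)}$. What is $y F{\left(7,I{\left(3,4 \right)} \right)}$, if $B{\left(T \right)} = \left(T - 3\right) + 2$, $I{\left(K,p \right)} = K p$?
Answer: $752$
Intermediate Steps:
$B{\left(T \right)} = -1 + T$ ($B{\left(T \right)} = \left(-3 + T\right) + 2 = -1 + T$)
$F{\left(q,r \right)} = -3 - q - q r$ ($F{\left(q,r \right)} = -4 - \left(-1 + \left(q r + q\right)\right) = -4 - \left(-1 + \left(q + q r\right)\right) = -4 - \left(-1 + q + q r\right) = -3 - q - q r$)
$y = -8$
$y F{\left(7,I{\left(3,4 \right)} \right)} = - 8 \left(-3 - 7 \left(1 + 3 \cdot 4\right)\right) = - 8 \left(-3 - 7 \left(1 + 12\right)\right) = - 8 \left(-3 - 7 \cdot 13\right) = - 8 \left(-3 - 91\right) = \left(-8\right) \left(-94\right) = 752$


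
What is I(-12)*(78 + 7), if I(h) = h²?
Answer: 12240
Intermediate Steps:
I(-12)*(78 + 7) = (-12)²*(78 + 7) = 144*85 = 12240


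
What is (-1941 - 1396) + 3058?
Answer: -279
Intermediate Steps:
(-1941 - 1396) + 3058 = -3337 + 3058 = -279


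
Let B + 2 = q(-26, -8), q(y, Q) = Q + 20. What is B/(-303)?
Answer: -10/303 ≈ -0.033003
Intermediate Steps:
q(y, Q) = 20 + Q
B = 10 (B = -2 + (20 - 8) = -2 + 12 = 10)
B/(-303) = 10/(-303) = 10*(-1/303) = -10/303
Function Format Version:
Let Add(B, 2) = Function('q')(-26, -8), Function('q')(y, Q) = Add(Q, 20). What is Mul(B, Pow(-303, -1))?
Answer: Rational(-10, 303) ≈ -0.033003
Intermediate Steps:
Function('q')(y, Q) = Add(20, Q)
B = 10 (B = Add(-2, Add(20, -8)) = Add(-2, 12) = 10)
Mul(B, Pow(-303, -1)) = Mul(10, Pow(-303, -1)) = Mul(10, Rational(-1, 303)) = Rational(-10, 303)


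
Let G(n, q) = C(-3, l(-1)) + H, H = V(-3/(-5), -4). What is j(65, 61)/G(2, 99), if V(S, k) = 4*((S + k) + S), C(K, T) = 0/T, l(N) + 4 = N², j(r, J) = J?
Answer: -305/56 ≈ -5.4464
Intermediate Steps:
l(N) = -4 + N²
C(K, T) = 0
V(S, k) = 4*k + 8*S (V(S, k) = 4*(k + 2*S) = 4*k + 8*S)
H = -56/5 (H = 4*(-4) + 8*(-3/(-5)) = -16 + 8*(-3*(-⅕)) = -16 + 8*(⅗) = -16 + 24/5 = -56/5 ≈ -11.200)
G(n, q) = -56/5 (G(n, q) = 0 - 56/5 = -56/5)
j(65, 61)/G(2, 99) = 61/(-56/5) = 61*(-5/56) = -305/56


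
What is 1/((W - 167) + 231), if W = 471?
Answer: 1/535 ≈ 0.0018692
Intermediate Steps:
1/((W - 167) + 231) = 1/((471 - 167) + 231) = 1/(304 + 231) = 1/535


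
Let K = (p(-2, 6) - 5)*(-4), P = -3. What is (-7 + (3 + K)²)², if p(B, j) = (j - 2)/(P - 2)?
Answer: 288524196/625 ≈ 4.6164e+5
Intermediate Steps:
p(B, j) = ⅖ - j/5 (p(B, j) = (j - 2)/(-3 - 2) = (-2 + j)/(-5) = (-2 + j)*(-⅕) = ⅖ - j/5)
K = 116/5 (K = ((⅖ - ⅕*6) - 5)*(-4) = ((⅖ - 6/5) - 5)*(-4) = (-⅘ - 5)*(-4) = -29/5*(-4) = 116/5 ≈ 23.200)
(-7 + (3 + K)²)² = (-7 + (3 + 116/5)²)² = (-7 + (131/5)²)² = (-7 + 17161/25)² = (16986/25)² = 288524196/625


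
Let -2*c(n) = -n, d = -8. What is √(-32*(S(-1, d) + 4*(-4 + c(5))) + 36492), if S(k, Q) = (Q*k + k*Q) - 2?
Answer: 2*√9059 ≈ 190.36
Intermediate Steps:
c(n) = n/2 (c(n) = -(-1)*n/2 = n/2)
S(k, Q) = -2 + 2*Q*k (S(k, Q) = (Q*k + Q*k) - 2 = 2*Q*k - 2 = -2 + 2*Q*k)
√(-32*(S(-1, d) + 4*(-4 + c(5))) + 36492) = √(-32*((-2 + 2*(-8)*(-1)) + 4*(-4 + (½)*5)) + 36492) = √(-32*((-2 + 16) + 4*(-4 + 5/2)) + 36492) = √(-32*(14 + 4*(-3/2)) + 36492) = √(-32*(14 - 6) + 36492) = √(-32*8 + 36492) = √(-256 + 36492) = √36236 = 2*√9059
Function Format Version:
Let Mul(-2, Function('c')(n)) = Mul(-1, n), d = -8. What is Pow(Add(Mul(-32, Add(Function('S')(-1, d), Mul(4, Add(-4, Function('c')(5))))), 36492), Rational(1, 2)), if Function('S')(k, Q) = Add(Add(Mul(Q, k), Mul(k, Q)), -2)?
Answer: Mul(2, Pow(9059, Rational(1, 2))) ≈ 190.36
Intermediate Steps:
Function('c')(n) = Mul(Rational(1, 2), n) (Function('c')(n) = Mul(Rational(-1, 2), Mul(-1, n)) = Mul(Rational(1, 2), n))
Function('S')(k, Q) = Add(-2, Mul(2, Q, k)) (Function('S')(k, Q) = Add(Add(Mul(Q, k), Mul(Q, k)), -2) = Add(Mul(2, Q, k), -2) = Add(-2, Mul(2, Q, k)))
Pow(Add(Mul(-32, Add(Function('S')(-1, d), Mul(4, Add(-4, Function('c')(5))))), 36492), Rational(1, 2)) = Pow(Add(Mul(-32, Add(Add(-2, Mul(2, -8, -1)), Mul(4, Add(-4, Mul(Rational(1, 2), 5))))), 36492), Rational(1, 2)) = Pow(Add(Mul(-32, Add(Add(-2, 16), Mul(4, Add(-4, Rational(5, 2))))), 36492), Rational(1, 2)) = Pow(Add(Mul(-32, Add(14, Mul(4, Rational(-3, 2)))), 36492), Rational(1, 2)) = Pow(Add(Mul(-32, Add(14, -6)), 36492), Rational(1, 2)) = Pow(Add(Mul(-32, 8), 36492), Rational(1, 2)) = Pow(Add(-256, 36492), Rational(1, 2)) = Pow(36236, Rational(1, 2)) = Mul(2, Pow(9059, Rational(1, 2)))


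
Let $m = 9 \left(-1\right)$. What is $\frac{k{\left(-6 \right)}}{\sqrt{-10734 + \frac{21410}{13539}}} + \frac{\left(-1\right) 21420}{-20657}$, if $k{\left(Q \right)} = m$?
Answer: $\frac{3060}{2951} + \frac{9 i \sqrt{491825214606}}{72653108} \approx 1.0369 + 0.086875 i$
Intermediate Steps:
$m = -9$
$k{\left(Q \right)} = -9$
$\frac{k{\left(-6 \right)}}{\sqrt{-10734 + \frac{21410}{13539}}} + \frac{\left(-1\right) 21420}{-20657} = - \frac{9}{\sqrt{-10734 + \frac{21410}{13539}}} + \frac{\left(-1\right) 21420}{-20657} = - \frac{9}{\sqrt{-10734 + 21410 \cdot \frac{1}{13539}}} - - \frac{3060}{2951} = - \frac{9}{\sqrt{-10734 + \frac{21410}{13539}}} + \frac{3060}{2951} = - \frac{9}{\sqrt{- \frac{145306216}{13539}}} + \frac{3060}{2951} = - \frac{9}{\frac{2}{13539} i \sqrt{491825214606}} + \frac{3060}{2951} = - 9 \left(- \frac{i \sqrt{491825214606}}{72653108}\right) + \frac{3060}{2951} = \frac{9 i \sqrt{491825214606}}{72653108} + \frac{3060}{2951} = \frac{3060}{2951} + \frac{9 i \sqrt{491825214606}}{72653108}$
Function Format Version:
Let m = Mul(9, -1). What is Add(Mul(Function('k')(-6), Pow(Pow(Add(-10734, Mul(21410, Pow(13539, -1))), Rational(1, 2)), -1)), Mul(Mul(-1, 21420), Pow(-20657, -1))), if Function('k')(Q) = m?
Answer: Add(Rational(3060, 2951), Mul(Rational(9, 72653108), I, Pow(491825214606, Rational(1, 2)))) ≈ Add(1.0369, Mul(0.086875, I))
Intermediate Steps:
m = -9
Function('k')(Q) = -9
Add(Mul(Function('k')(-6), Pow(Pow(Add(-10734, Mul(21410, Pow(13539, -1))), Rational(1, 2)), -1)), Mul(Mul(-1, 21420), Pow(-20657, -1))) = Add(Mul(-9, Pow(Pow(Add(-10734, Mul(21410, Pow(13539, -1))), Rational(1, 2)), -1)), Mul(Mul(-1, 21420), Pow(-20657, -1))) = Add(Mul(-9, Pow(Pow(Add(-10734, Mul(21410, Rational(1, 13539))), Rational(1, 2)), -1)), Mul(-21420, Rational(-1, 20657))) = Add(Mul(-9, Pow(Pow(Add(-10734, Rational(21410, 13539)), Rational(1, 2)), -1)), Rational(3060, 2951)) = Add(Mul(-9, Pow(Pow(Rational(-145306216, 13539), Rational(1, 2)), -1)), Rational(3060, 2951)) = Add(Mul(-9, Pow(Mul(Rational(2, 13539), I, Pow(491825214606, Rational(1, 2))), -1)), Rational(3060, 2951)) = Add(Mul(-9, Mul(Rational(-1, 72653108), I, Pow(491825214606, Rational(1, 2)))), Rational(3060, 2951)) = Add(Mul(Rational(9, 72653108), I, Pow(491825214606, Rational(1, 2))), Rational(3060, 2951)) = Add(Rational(3060, 2951), Mul(Rational(9, 72653108), I, Pow(491825214606, Rational(1, 2))))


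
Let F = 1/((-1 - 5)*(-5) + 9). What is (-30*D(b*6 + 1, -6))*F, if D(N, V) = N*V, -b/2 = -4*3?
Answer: 8700/13 ≈ 669.23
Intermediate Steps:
b = 24 (b = -(-8)*3 = -2*(-12) = 24)
F = 1/39 (F = 1/(-6*(-5) + 9) = 1/(30 + 9) = 1/39 ≈ 0.025641)
(-30*D(b*6 + 1, -6))*F = -30*(24*6 + 1)*(-6)*(1/39) = -30*(144 + 1)*(-6)*(1/39) = -4350*(-6)*(1/39) = -30*(-870)*(1/39) = 26100*(1/39) = 8700/13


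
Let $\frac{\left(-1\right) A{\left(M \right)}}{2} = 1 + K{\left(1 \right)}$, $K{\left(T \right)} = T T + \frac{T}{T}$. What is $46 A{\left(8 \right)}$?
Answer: $-276$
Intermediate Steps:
$K{\left(T \right)} = 1 + T^{2}$ ($K{\left(T \right)} = T^{2} + 1 = 1 + T^{2}$)
$A{\left(M \right)} = -6$ ($A{\left(M \right)} = - 2 \left(1 + \left(1 + 1^{2}\right)\right) = - 2 \left(1 + \left(1 + 1\right)\right) = - 2 \left(1 + 2\right) = \left(-2\right) 3 = -6$)
$46 A{\left(8 \right)} = 46 \left(-6\right) = -276$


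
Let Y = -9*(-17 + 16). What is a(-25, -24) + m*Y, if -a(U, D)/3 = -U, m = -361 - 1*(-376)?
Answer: 60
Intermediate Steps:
m = 15 (m = -361 + 376 = 15)
Y = 9 (Y = -9*(-1) = 9)
a(U, D) = 3*U (a(U, D) = -(-3)*U = 3*U)
a(-25, -24) + m*Y = 3*(-25) + 15*9 = -75 + 135 = 60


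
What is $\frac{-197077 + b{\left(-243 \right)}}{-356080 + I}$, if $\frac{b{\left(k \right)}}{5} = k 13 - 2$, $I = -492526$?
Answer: $\frac{106441}{424303} \approx 0.25086$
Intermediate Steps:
$b{\left(k \right)} = -10 + 65 k$ ($b{\left(k \right)} = 5 \left(k 13 - 2\right) = 5 \left(13 k - 2\right) = 5 \left(-2 + 13 k\right) = -10 + 65 k$)
$\frac{-197077 + b{\left(-243 \right)}}{-356080 + I} = \frac{-197077 + \left(-10 + 65 \left(-243\right)\right)}{-356080 - 492526} = \frac{-197077 - 15805}{-848606} = \left(-197077 - 15805\right) \left(- \frac{1}{848606}\right) = \left(-212882\right) \left(- \frac{1}{848606}\right) = \frac{106441}{424303}$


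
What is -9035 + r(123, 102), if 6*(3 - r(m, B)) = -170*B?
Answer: -6142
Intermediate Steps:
r(m, B) = 3 + 85*B/3 (r(m, B) = 3 - (-85)*B/3 = 3 + 85*B/3)
-9035 + r(123, 102) = -9035 + (3 + (85/3)*102) = -9035 + (3 + 2890) = -9035 + 2893 = -6142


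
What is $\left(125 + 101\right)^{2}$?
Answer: $51076$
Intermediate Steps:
$\left(125 + 101\right)^{2} = 226^{2} = 51076$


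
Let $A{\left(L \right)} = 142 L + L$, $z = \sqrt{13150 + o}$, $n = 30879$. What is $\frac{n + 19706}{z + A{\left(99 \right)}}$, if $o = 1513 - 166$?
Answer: $\frac{716131845}{200406152} - \frac{50585 \sqrt{14497}}{200406152} \approx 3.543$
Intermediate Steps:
$o = 1347$ ($o = 1513 - 166 = 1347$)
$z = \sqrt{14497}$ ($z = \sqrt{13150 + 1347} = \sqrt{14497} \approx 120.4$)
$A{\left(L \right)} = 143 L$
$\frac{n + 19706}{z + A{\left(99 \right)}} = \frac{30879 + 19706}{\sqrt{14497} + 143 \cdot 99} = \frac{50585}{\sqrt{14497} + 14157} = \frac{50585}{14157 + \sqrt{14497}}$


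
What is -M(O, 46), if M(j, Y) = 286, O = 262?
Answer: -286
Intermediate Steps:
-M(O, 46) = -1*286 = -286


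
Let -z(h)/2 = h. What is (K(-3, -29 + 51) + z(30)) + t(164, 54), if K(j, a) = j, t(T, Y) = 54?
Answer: -9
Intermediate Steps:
z(h) = -2*h
(K(-3, -29 + 51) + z(30)) + t(164, 54) = (-3 - 2*30) + 54 = (-3 - 60) + 54 = -63 + 54 = -9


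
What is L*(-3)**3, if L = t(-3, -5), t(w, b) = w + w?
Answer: 162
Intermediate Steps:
t(w, b) = 2*w
L = -6 (L = 2*(-3) = -6)
L*(-3)**3 = -6*(-3)**3 = -6*(-27) = 162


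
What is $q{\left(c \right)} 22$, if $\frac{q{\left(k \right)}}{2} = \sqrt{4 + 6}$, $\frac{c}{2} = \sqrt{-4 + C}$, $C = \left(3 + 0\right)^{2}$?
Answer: $44 \sqrt{10} \approx 139.14$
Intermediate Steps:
$C = 9$ ($C = 3^{2} = 9$)
$c = 2 \sqrt{5}$ ($c = 2 \sqrt{-4 + 9} = 2 \sqrt{5} \approx 4.4721$)
$q{\left(k \right)} = 2 \sqrt{10}$ ($q{\left(k \right)} = 2 \sqrt{4 + 6} = 2 \sqrt{10}$)
$q{\left(c \right)} 22 = 2 \sqrt{10} \cdot 22 = 44 \sqrt{10}$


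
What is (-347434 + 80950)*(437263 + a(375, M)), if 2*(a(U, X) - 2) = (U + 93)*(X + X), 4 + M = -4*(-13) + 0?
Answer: -122510422836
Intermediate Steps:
M = 48 (M = -4 + (-4*(-13) + 0) = -4 + (52 + 0) = -4 + 52 = 48)
a(U, X) = 2 + X*(93 + U) (a(U, X) = 2 + ((U + 93)*(X + X))/2 = 2 + ((93 + U)*(2*X))/2 = 2 + (2*X*(93 + U))/2 = 2 + X*(93 + U))
(-347434 + 80950)*(437263 + a(375, M)) = (-347434 + 80950)*(437263 + (2 + 93*48 + 375*48)) = -266484*(437263 + (2 + 4464 + 18000)) = -266484*(437263 + 22466) = -266484*459729 = -122510422836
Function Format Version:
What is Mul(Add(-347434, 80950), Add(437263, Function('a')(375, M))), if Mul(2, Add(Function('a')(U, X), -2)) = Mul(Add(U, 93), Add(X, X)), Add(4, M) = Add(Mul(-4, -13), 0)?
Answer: -122510422836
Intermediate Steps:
M = 48 (M = Add(-4, Add(Mul(-4, -13), 0)) = Add(-4, Add(52, 0)) = Add(-4, 52) = 48)
Function('a')(U, X) = Add(2, Mul(X, Add(93, U))) (Function('a')(U, X) = Add(2, Mul(Rational(1, 2), Mul(Add(U, 93), Add(X, X)))) = Add(2, Mul(Rational(1, 2), Mul(Add(93, U), Mul(2, X)))) = Add(2, Mul(Rational(1, 2), Mul(2, X, Add(93, U)))) = Add(2, Mul(X, Add(93, U))))
Mul(Add(-347434, 80950), Add(437263, Function('a')(375, M))) = Mul(Add(-347434, 80950), Add(437263, Add(2, Mul(93, 48), Mul(375, 48)))) = Mul(-266484, Add(437263, Add(2, 4464, 18000))) = Mul(-266484, Add(437263, 22466)) = Mul(-266484, 459729) = -122510422836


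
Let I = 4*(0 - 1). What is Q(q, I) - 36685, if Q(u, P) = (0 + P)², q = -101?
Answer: -36669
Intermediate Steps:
I = -4 (I = 4*(-1) = -4)
Q(u, P) = P²
Q(q, I) - 36685 = (-4)² - 36685 = 16 - 36685 = -36669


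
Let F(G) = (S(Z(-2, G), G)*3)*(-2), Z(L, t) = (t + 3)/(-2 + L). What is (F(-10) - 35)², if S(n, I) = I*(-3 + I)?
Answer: 664225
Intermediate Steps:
Z(L, t) = (3 + t)/(-2 + L)
F(G) = -6*G*(-3 + G) (F(G) = ((G*(-3 + G))*3)*(-2) = (3*G*(-3 + G))*(-2) = -6*G*(-3 + G))
(F(-10) - 35)² = (6*(-10)*(3 - 1*(-10)) - 35)² = (6*(-10)*(3 + 10) - 35)² = (6*(-10)*13 - 35)² = (-780 - 35)² = (-815)² = 664225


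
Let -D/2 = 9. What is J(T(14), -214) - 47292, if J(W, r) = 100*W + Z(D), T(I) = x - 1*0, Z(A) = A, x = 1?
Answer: -47210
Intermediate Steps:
D = -18 (D = -2*9 = -18)
T(I) = 1 (T(I) = 1 - 1*0 = 1 + 0 = 1)
J(W, r) = -18 + 100*W (J(W, r) = 100*W - 18 = -18 + 100*W)
J(T(14), -214) - 47292 = (-18 + 100*1) - 47292 = (-18 + 100) - 47292 = 82 - 47292 = -47210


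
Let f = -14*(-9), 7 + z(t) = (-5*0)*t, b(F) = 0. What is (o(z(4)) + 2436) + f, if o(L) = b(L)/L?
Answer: 2562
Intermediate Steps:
z(t) = -7 (z(t) = -7 + (-5*0)*t = -7 + 0*t = -7 + 0 = -7)
o(L) = 0 (o(L) = 0/L = 0)
f = 126
(o(z(4)) + 2436) + f = (0 + 2436) + 126 = 2436 + 126 = 2562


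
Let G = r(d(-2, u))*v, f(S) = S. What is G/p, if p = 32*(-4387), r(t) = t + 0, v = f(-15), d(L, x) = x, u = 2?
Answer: 15/70192 ≈ 0.00021370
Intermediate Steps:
v = -15
r(t) = t
p = -140384
G = -30 (G = 2*(-15) = -30)
G/p = -30/(-140384) = -30*(-1/140384) = 15/70192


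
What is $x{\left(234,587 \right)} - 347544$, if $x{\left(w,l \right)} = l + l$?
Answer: $-346370$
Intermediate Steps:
$x{\left(w,l \right)} = 2 l$
$x{\left(234,587 \right)} - 347544 = 2 \cdot 587 - 347544 = 1174 - 347544 = -346370$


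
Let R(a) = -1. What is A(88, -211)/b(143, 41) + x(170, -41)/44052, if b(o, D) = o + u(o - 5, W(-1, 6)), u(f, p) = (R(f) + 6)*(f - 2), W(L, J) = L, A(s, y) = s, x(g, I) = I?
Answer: 3842833/36254796 ≈ 0.10600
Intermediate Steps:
u(f, p) = -10 + 5*f (u(f, p) = (-1 + 6)*(f - 2) = 5*(-2 + f) = -10 + 5*f)
b(o, D) = -35 + 6*o (b(o, D) = o + (-10 + 5*(o - 5)) = o + (-10 + 5*(-5 + o)) = o + (-10 + (-25 + 5*o)) = o + (-35 + 5*o) = -35 + 6*o)
A(88, -211)/b(143, 41) + x(170, -41)/44052 = 88/(-35 + 6*143) - 41/44052 = 88/(-35 + 858) - 41*1/44052 = 88/823 - 41/44052 = 3842833/36254796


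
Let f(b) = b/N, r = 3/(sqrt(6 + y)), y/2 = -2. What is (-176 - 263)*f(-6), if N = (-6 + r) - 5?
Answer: -57948/233 - 7902*sqrt(2)/233 ≈ -296.67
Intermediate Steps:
y = -4 (y = 2*(-2) = -4)
r = 3*sqrt(2)/2 (r = 3/(sqrt(6 - 4)) = 3/(sqrt(2)) = 3*(sqrt(2)/2) = 3*sqrt(2)/2 ≈ 2.1213)
N = -11 + 3*sqrt(2)/2 (N = (-6 + 3*sqrt(2)/2) - 5 = -11 + 3*sqrt(2)/2 ≈ -8.8787)
f(b) = b/(-11 + 3*sqrt(2)/2)
(-176 - 263)*f(-6) = (-176 - 263)*(-22/233*(-6) - 3/233*(-6)*sqrt(2)) = -439*(132/233 + 18*sqrt(2)/233) = -57948/233 - 7902*sqrt(2)/233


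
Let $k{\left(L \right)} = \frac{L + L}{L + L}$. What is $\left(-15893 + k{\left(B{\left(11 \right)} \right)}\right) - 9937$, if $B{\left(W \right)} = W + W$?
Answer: $-25829$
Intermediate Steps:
$B{\left(W \right)} = 2 W$
$k{\left(L \right)} = 1$ ($k{\left(L \right)} = \frac{2 L}{2 L} = 2 L \frac{1}{2 L} = 1$)
$\left(-15893 + k{\left(B{\left(11 \right)} \right)}\right) - 9937 = \left(-15893 + 1\right) - 9937 = -15892 - 9937 = -25829$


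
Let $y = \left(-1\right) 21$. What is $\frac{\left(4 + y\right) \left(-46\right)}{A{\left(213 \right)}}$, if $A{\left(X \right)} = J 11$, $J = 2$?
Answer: $\frac{391}{11} \approx 35.545$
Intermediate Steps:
$y = -21$
$A{\left(X \right)} = 22$ ($A{\left(X \right)} = 2 \cdot 11 = 22$)
$\frac{\left(4 + y\right) \left(-46\right)}{A{\left(213 \right)}} = \frac{\left(4 - 21\right) \left(-46\right)}{22} = \left(-17\right) \left(-46\right) \frac{1}{22} = 782 \cdot \frac{1}{22} = \frac{391}{11}$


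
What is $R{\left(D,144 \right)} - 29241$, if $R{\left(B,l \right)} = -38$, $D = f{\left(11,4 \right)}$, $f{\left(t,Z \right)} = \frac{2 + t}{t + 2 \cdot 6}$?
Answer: $-29279$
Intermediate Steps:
$f{\left(t,Z \right)} = \frac{2 + t}{12 + t}$ ($f{\left(t,Z \right)} = \frac{2 + t}{t + 12} = \frac{2 + t}{12 + t}$)
$D = \frac{13}{23}$ ($D = \frac{2 + 11}{12 + 11} = \frac{1}{23} \cdot 13 = \frac{13}{23} \approx 0.56522$)
$R{\left(D,144 \right)} - 29241 = -38 - 29241 = -29279$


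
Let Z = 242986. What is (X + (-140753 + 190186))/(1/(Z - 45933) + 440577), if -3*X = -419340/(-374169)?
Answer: 3644723106498041/32484237399977358 ≈ 0.11220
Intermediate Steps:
X = -139780/374169 (X = -(-139780)/(-374169) = -(-139780)*(-1)/374169 = -1/3*139780/124723 = -139780/374169 ≈ -0.37357)
(X + (-140753 + 190186))/(1/(Z - 45933) + 440577) = (-139780/374169 + (-140753 + 190186))/(1/(242986 - 45933) + 440577) = (-139780/374169 + 49433)/(1/197053 + 440577) = 18496156397/(374169*(1/197053 + 440577)) = 18496156397/(374169*(86817019582/197053)) = (18496156397/374169)*(197053/86817019582) = 3644723106498041/32484237399977358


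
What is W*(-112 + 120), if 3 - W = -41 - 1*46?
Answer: 720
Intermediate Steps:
W = 90 (W = 3 - (-41 - 1*46) = 3 - (-41 - 46) = 3 - 1*(-87) = 3 + 87 = 90)
W*(-112 + 120) = 90*(-112 + 120) = 90*8 = 720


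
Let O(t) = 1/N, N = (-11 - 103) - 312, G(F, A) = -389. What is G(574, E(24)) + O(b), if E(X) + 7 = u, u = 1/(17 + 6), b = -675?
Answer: -165715/426 ≈ -389.00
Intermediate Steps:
u = 1/23 ≈ 0.043478
E(X) = -160/23 (E(X) = -7 + 1/23 = -160/23)
N = -426 (N = -114 - 312 = -426)
O(t) = -1/426 (O(t) = 1/(-426) = -1/426)
G(574, E(24)) + O(b) = -389 - 1/426 = -165715/426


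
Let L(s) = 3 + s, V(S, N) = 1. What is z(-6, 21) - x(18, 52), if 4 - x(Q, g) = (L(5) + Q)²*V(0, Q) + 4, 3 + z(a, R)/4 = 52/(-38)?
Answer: 12512/19 ≈ 658.53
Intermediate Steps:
z(a, R) = -332/19 (z(a, R) = -12 + 4*(52/(-38)) = -12 + 4*(52*(-1/38)) = -12 + 4*(-26/19) = -12 - 104/19 = -332/19)
x(Q, g) = -(8 + Q)² (x(Q, g) = 4 - (((3 + 5) + Q)²*1 + 4) = 4 - ((8 + Q)²*1 + 4) = 4 - ((8 + Q)² + 4) = 4 - (4 + (8 + Q)²) = 4 + (-4 - (8 + Q)²) = -(8 + Q)²)
z(-6, 21) - x(18, 52) = -332/19 - (-1)*(8 + 18)² = -332/19 - (-1)*26² = -332/19 - (-1)*676 = -332/19 - 1*(-676) = -332/19 + 676 = 12512/19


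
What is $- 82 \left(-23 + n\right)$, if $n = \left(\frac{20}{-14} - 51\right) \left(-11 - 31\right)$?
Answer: $-178678$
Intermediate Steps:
$n = 2202$ ($n = \left(20 \left(- \frac{1}{14}\right) - 51\right) \left(-42\right) = \left(- \frac{10}{7} - 51\right) \left(-42\right) = \left(- \frac{367}{7}\right) \left(-42\right) = 2202$)
$- 82 \left(-23 + n\right) = - 82 \left(-23 + 2202\right) = \left(-82\right) 2179 = -178678$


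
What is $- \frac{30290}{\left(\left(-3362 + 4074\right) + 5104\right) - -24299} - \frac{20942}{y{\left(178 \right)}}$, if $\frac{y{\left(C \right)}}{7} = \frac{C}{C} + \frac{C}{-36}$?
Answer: $\frac{2267395162}{2993431} \approx 757.46$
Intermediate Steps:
$y{\left(C \right)} = 7 - \frac{7 C}{36}$ ($y{\left(C \right)} = 7 \left(\frac{C}{C} + \frac{C}{-36}\right) = 7 \left(1 + C \left(- \frac{1}{36}\right)\right) = 7 \left(1 - \frac{C}{36}\right) = 7 - \frac{7 C}{36}$)
$- \frac{30290}{\left(\left(-3362 + 4074\right) + 5104\right) - -24299} - \frac{20942}{y{\left(178 \right)}} = - \frac{30290}{\left(\left(-3362 + 4074\right) + 5104\right) - -24299} - \frac{20942}{7 - \frac{623}{18}} = - \frac{30290}{\left(712 + 5104\right) + 24299} - \frac{20942}{7 - \frac{623}{18}} = - \frac{30290}{5816 + 24299} - \frac{20942}{- \frac{497}{18}} = - \frac{30290}{30115} - - \frac{376956}{497} = \left(-30290\right) \frac{1}{30115} + \frac{376956}{497} = - \frac{6058}{6023} + \frac{376956}{497} = \frac{2267395162}{2993431}$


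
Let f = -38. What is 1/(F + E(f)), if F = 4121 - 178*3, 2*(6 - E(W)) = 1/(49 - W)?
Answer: 174/625181 ≈ 0.00027832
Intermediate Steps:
E(W) = 6 - 1/(2*(49 - W))
F = 3587 (F = 4121 - 1*534 = 4121 - 534 = 3587)
1/(F + E(f)) = 1/(3587 + (-587 + 12*(-38))/(2*(-49 - 38))) = 1/(3587 + (1/2)*(-587 - 456)/(-87)) = 1/(3587 + (1/2)*(-1/87)*(-1043)) = 1/(3587 + 1043/174) = 1/(625181/174) = 174/625181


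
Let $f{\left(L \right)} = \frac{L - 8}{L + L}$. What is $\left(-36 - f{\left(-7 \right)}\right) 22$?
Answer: $- \frac{5709}{7} \approx -815.57$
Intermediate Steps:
$f{\left(L \right)} = \frac{-8 + L}{2 L}$
$\left(-36 - f{\left(-7 \right)}\right) 22 = \left(-36 - \frac{-8 - 7}{2 \left(-7\right)}\right) 22 = \left(-36 - \frac{1}{2} \left(- \frac{1}{7}\right) \left(-15\right)\right) 22 = \left(-36 - \frac{15}{14}\right) 22 = \left(- \frac{519}{14}\right) 22 = - \frac{5709}{7}$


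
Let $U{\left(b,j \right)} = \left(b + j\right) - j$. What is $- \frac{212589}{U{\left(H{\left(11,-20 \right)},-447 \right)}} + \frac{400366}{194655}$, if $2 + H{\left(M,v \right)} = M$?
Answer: $- \frac{4597545389}{194655} \approx -23619.0$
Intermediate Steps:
$H{\left(M,v \right)} = -2 + M$
$U{\left(b,j \right)} = b$
$- \frac{212589}{U{\left(H{\left(11,-20 \right)},-447 \right)}} + \frac{400366}{194655} = - \frac{212589}{-2 + 11} + \frac{400366}{194655} = - \frac{212589}{9} + 400366 \cdot \frac{1}{194655} = \left(-212589\right) \frac{1}{9} + \frac{400366}{194655} = -23621 + \frac{400366}{194655} = - \frac{4597545389}{194655}$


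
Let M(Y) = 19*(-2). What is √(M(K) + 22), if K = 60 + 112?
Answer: 4*I ≈ 4.0*I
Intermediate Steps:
K = 172
M(Y) = -38
√(M(K) + 22) = √(-38 + 22) = √(-16) = 4*I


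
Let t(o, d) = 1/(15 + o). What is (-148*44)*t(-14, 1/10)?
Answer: -6512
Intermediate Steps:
(-148*44)*t(-14, 1/10) = (-148*44)/(15 - 14) = -6512/1 = -6512*1 = -6512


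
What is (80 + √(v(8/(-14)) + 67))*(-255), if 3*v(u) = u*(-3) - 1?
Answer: -20400 - 170*√7413/7 ≈ -22491.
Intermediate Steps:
v(u) = -⅓ - u (v(u) = (u*(-3) - 1)/3 = (-3*u - 1)/3 = (-1 - 3*u)/3 = -⅓ - u)
(80 + √(v(8/(-14)) + 67))*(-255) = (80 + √((-⅓ - 8/(-14)) + 67))*(-255) = (80 + √((-⅓ - 8*(-1)/14) + 67))*(-255) = (80 + √((-⅓ - 1*(-4/7)) + 67))*(-255) = (80 + √((-⅓ + 4/7) + 67))*(-255) = (80 + √(5/21 + 67))*(-255) = (80 + √(1412/21))*(-255) = (80 + 2*√7413/21)*(-255) = -20400 - 170*√7413/7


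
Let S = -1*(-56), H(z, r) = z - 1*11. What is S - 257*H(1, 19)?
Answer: 2626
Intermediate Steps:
H(z, r) = -11 + z (H(z, r) = z - 11 = -11 + z)
S = 56
S - 257*H(1, 19) = 56 - 257*(-11 + 1) = 56 - 257*(-10) = 56 + 2570 = 2626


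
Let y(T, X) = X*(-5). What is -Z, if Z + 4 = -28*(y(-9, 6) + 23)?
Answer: -192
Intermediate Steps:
y(T, X) = -5*X
Z = 192 (Z = -4 - 28*(-5*6 + 23) = -4 - 28*(-30 + 23) = -4 - 28*(-7) = -4 + 196 = 192)
-Z = -1*192 = -192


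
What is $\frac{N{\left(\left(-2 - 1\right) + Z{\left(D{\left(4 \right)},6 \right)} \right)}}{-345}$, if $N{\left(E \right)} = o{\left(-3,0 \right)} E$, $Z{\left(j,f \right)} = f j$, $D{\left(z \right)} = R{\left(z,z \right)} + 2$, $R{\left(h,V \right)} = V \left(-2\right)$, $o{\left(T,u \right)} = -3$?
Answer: $- \frac{39}{115} \approx -0.33913$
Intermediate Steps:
$R{\left(h,V \right)} = - 2 V$
$D{\left(z \right)} = 2 - 2 z$ ($D{\left(z \right)} = - 2 z + 2 = 2 - 2 z$)
$N{\left(E \right)} = - 3 E$
$\frac{N{\left(\left(-2 - 1\right) + Z{\left(D{\left(4 \right)},6 \right)} \right)}}{-345} = \frac{\left(-3\right) \left(\left(-2 - 1\right) + 6 \left(2 - 8\right)\right)}{-345} = - \frac{\left(-3\right) \left(-3 + 6 \left(2 - 8\right)\right)}{345} = - \frac{\left(-3\right) \left(-3 + 6 \left(-6\right)\right)}{345} = - \frac{\left(-3\right) \left(-3 - 36\right)}{345} = - \frac{\left(-3\right) \left(-39\right)}{345} = \left(- \frac{1}{345}\right) 117 = - \frac{39}{115}$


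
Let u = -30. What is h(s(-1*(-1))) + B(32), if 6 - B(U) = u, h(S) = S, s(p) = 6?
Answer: 42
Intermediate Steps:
B(U) = 36 (B(U) = 6 - 1*(-30) = 6 + 30 = 36)
h(s(-1*(-1))) + B(32) = 6 + 36 = 42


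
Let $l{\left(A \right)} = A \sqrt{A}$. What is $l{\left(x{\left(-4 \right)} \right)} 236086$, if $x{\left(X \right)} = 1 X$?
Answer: $- 1888688 i \approx - 1.8887 \cdot 10^{6} i$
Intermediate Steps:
$x{\left(X \right)} = X$
$l{\left(A \right)} = A^{\frac{3}{2}}$
$l{\left(x{\left(-4 \right)} \right)} 236086 = \left(-4\right)^{\frac{3}{2}} \cdot 236086 = - 8 i 236086 = - 1888688 i$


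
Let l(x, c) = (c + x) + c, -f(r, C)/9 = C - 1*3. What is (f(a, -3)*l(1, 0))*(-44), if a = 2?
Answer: -2376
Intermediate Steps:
f(r, C) = 27 - 9*C (f(r, C) = -9*(C - 1*3) = -9*(C - 3) = -9*(-3 + C) = 27 - 9*C)
l(x, c) = x + 2*c
(f(a, -3)*l(1, 0))*(-44) = ((27 - 9*(-3))*(1 + 2*0))*(-44) = ((27 + 27)*(1 + 0))*(-44) = (54*1)*(-44) = 54*(-44) = -2376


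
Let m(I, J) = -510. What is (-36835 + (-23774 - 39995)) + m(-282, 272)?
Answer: -101114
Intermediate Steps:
(-36835 + (-23774 - 39995)) + m(-282, 272) = (-36835 + (-23774 - 39995)) - 510 = (-36835 - 63769) - 510 = -100604 - 510 = -101114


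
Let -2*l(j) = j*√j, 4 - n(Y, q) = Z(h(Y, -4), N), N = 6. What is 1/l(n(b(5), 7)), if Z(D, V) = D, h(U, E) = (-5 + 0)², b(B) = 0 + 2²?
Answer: -2*I*√21/441 ≈ -0.020783*I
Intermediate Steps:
b(B) = 4 (b(B) = 0 + 4 = 4)
h(U, E) = 25 (h(U, E) = (-5)² = 25)
n(Y, q) = -21 (n(Y, q) = 4 - 1*25 = 4 - 25 = -21)
l(j) = -j^(3/2)/2 (l(j) = -j*√j/2 = -j^(3/2)/2)
1/l(n(b(5), 7)) = 1/(-(-21)*I*√21/2) = 1/(21*I*√21/2) = -2*I*√21/441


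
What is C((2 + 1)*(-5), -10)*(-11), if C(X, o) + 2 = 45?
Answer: -473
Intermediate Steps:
C(X, o) = 43 (C(X, o) = -2 + 45 = 43)
C((2 + 1)*(-5), -10)*(-11) = 43*(-11) = -473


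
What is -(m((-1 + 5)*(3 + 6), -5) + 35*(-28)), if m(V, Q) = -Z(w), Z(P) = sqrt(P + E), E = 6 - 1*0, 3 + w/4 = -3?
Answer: 980 + 3*I*sqrt(2) ≈ 980.0 + 4.2426*I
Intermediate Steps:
w = -24 (w = -12 + 4*(-3) = -12 - 12 = -24)
E = 6 (E = 6 + 0 = 6)
Z(P) = sqrt(6 + P) (Z(P) = sqrt(P + 6) = sqrt(6 + P))
m(V, Q) = -3*I*sqrt(2) (m(V, Q) = -sqrt(6 - 24) = -sqrt(-18) = -3*I*sqrt(2))
-(m((-1 + 5)*(3 + 6), -5) + 35*(-28)) = -(-3*I*sqrt(2) + 35*(-28)) = -(-3*I*sqrt(2) - 980) = -(-980 - 3*I*sqrt(2)) = 980 + 3*I*sqrt(2)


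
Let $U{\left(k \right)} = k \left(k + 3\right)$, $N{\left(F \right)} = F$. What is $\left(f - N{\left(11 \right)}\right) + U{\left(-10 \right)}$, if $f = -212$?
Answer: $-153$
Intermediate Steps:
$U{\left(k \right)} = k \left(3 + k\right)$
$\left(f - N{\left(11 \right)}\right) + U{\left(-10 \right)} = \left(-212 - 11\right) - 10 \left(3 - 10\right) = \left(-212 - 11\right) - -70 = -223 + 70 = -153$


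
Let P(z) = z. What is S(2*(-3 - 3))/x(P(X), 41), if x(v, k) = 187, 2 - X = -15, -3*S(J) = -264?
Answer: 8/17 ≈ 0.47059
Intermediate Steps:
S(J) = 88 (S(J) = -⅓*(-264) = 88)
X = 17 (X = 2 - 1*(-15) = 2 + 15 = 17)
S(2*(-3 - 3))/x(P(X), 41) = 88/187 = 88*(1/187) = 8/17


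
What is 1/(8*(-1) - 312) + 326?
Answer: 104319/320 ≈ 326.00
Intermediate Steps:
1/(8*(-1) - 312) + 326 = 1/(-8 - 312) + 326 = 1/(-320) + 326 = -1/320 + 326 = 104319/320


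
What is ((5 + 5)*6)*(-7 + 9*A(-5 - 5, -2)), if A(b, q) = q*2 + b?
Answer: -7980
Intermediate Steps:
A(b, q) = b + 2*q (A(b, q) = 2*q + b = b + 2*q)
((5 + 5)*6)*(-7 + 9*A(-5 - 5, -2)) = ((5 + 5)*6)*(-7 + 9*((-5 - 5) + 2*(-2))) = (10*6)*(-7 + 9*(-10 - 4)) = 60*(-7 + 9*(-14)) = 60*(-7 - 126) = 60*(-133) = -7980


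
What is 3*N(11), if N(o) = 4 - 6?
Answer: -6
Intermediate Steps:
N(o) = -2
3*N(11) = 3*(-2) = -6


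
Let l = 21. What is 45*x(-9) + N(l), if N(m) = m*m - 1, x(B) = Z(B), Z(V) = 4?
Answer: 620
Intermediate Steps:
x(B) = 4
N(m) = -1 + m² (N(m) = m² - 1 = -1 + m²)
45*x(-9) + N(l) = 45*4 + (-1 + 21²) = 180 + (-1 + 441) = 180 + 440 = 620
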